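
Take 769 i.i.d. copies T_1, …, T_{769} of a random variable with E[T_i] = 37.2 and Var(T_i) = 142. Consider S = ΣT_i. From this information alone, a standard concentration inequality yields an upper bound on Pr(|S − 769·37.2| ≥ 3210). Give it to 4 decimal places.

0.0106

With mean and variance of each term known, Chebyshev's inequality bounds the deviation of the sum (or sample mean).
Var(S) = n·Var(T_i) = 769·142 = 109198.
Chebyshev: Pr(|S − 769·37.2| ≥ 3210) ≤ Var(S)/3210² = 109198/10304100 = 0.0106.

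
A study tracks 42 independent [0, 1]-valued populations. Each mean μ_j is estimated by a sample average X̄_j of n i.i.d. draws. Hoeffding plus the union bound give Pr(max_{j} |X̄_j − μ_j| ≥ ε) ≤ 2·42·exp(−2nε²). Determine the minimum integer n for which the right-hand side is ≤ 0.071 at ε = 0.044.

1828

Need 2·42·exp(−2nε²) ≤ 0.071, i.e. exp(−2nε²) ≤ 0.071/84.
So 2nε² ≥ ln(84/0.071) = 7.075892.
Hence n ≥ 7.075892/(2·0.044²) = 1827.451.
The smallest integer n is 1828.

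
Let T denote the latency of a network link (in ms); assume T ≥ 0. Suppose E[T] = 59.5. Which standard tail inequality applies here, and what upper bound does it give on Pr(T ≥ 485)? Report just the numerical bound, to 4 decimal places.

0.1227

Only the mean of a non-negative variable is known, so Markov's inequality is the applicable tail bound.
Markov's inequality: for a non-negative random variable, Pr(T ≥ a) ≤ E[T]/a.
Here E[T] = 59.5 and a = 485, so the bound is 59.5/485 = 0.1227.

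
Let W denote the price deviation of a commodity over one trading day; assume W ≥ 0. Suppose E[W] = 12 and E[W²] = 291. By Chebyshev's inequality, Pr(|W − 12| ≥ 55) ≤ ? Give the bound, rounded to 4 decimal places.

0.0486

Var(W) = E[W²] − (E[W])² = 291 − 144 = 147.
Chebyshev's inequality: Pr(|W − μ| ≥ t) ≤ Var(W)/t² = 147/3025 = 0.0486.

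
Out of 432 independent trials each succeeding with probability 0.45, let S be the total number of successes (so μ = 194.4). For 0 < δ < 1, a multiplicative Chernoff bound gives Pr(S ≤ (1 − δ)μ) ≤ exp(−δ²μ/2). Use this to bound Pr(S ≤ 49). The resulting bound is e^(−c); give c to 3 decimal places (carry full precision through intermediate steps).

54.375

Write 49 = (1 − δ)μ, so δ = 1 − 49/194.4 = 0.7479424…
Then the exponent is δ²μ/2 = (μ − 49)²/(2μ) = 54.375412.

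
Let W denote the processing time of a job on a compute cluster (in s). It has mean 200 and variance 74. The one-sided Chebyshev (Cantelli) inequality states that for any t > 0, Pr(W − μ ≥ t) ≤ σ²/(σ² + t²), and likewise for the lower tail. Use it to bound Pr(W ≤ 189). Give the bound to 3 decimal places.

0.379

Here σ² = 74 and t = 11, so σ² + t² = 195.
Cantelli's bound: 74/195 = 0.3795.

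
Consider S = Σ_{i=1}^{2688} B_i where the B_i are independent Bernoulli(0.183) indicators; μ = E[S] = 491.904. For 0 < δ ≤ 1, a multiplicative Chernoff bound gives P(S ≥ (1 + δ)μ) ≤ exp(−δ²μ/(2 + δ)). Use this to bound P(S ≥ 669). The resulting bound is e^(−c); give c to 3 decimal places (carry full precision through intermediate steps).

27.016

Write 669 = (1 + δ)μ, so δ = 669/491.904 − 1 = 0.3600215…
Then the exponent is δ²μ/(2 + δ) = (669 − μ)² / (μ·(2 + δ)) = 27.016009.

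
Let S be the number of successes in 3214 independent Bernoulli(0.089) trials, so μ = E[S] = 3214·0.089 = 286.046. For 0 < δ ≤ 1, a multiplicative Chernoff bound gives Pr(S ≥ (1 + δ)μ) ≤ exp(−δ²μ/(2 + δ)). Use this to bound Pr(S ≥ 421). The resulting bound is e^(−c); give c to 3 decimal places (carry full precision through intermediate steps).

25.759

Write 421 = (1 + δ)μ, so δ = 421/286.046 − 1 = 0.4717913…
Then the exponent is δ²μ/(2 + δ) = (421 − μ)² / (μ·(2 + δ)) = 25.758695.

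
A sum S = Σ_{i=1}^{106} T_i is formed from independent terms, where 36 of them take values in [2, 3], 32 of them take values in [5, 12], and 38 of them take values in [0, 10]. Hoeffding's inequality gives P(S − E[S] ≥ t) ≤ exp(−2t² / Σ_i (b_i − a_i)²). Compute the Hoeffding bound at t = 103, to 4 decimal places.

0.0197

Σ(b_i − a_i)² = 36·1² + 32·7² + 38·10² = 5404.
Exponent = 2·103² / 5404 = 3.92635.
Bound = exp(−3.92635) = 0.01972.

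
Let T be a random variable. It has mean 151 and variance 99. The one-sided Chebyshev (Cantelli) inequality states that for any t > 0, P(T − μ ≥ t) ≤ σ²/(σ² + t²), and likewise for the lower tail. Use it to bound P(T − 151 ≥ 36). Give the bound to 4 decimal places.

Here σ² = 99 and t = 36, so σ² + t² = 1395.
Cantelli's bound: 99/1395 = 0.0710.

0.0710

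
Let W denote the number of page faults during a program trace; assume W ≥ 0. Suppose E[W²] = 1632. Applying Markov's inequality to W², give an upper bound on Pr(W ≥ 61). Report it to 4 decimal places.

0.4386

Since W ≥ 0, the event {W ≥ 61} is the same as {W² ≥ 3721}.
Markov's inequality applied to W² gives Pr(W² ≥ 3721) ≤ E[W²]/3721 = 1632/3721 = 0.4386.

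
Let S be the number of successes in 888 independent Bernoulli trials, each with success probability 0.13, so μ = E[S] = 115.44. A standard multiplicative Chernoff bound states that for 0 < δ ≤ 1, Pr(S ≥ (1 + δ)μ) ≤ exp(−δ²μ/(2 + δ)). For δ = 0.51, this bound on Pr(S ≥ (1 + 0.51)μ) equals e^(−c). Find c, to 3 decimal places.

11.963

c = δ²μ/(2 + δ) = 0.51²·115.44/(2 + 0.51) = 11.9625.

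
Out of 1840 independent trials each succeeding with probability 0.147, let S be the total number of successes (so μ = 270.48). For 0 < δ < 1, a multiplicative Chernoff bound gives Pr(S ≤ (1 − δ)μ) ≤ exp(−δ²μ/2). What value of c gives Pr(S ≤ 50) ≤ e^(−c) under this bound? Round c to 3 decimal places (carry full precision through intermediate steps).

Write 50 = (1 − δ)μ, so δ = 1 − 50/270.48 = 0.8151434…
Then the exponent is δ²μ/2 = (μ − 50)²/(2μ) = 89.861414.

89.861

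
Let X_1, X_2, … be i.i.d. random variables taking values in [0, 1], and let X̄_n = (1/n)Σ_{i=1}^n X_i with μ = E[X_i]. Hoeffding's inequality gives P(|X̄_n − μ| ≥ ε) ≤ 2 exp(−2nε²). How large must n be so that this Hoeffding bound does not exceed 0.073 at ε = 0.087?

Require 2·exp(−2nε²) ≤ 0.073, i.e. 2nε² ≥ ln(2/0.073) = 3.310443.
So n ≥ 3.310443 / (2·0.087²) = 218.684.
The smallest integer n is 219.

219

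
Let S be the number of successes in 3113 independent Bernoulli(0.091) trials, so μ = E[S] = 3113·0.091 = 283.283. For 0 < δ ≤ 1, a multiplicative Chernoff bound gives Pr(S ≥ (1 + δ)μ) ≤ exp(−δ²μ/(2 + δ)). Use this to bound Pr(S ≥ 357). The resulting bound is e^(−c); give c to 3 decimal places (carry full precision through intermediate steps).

Write 357 = (1 + δ)μ, so δ = 357/283.283 − 1 = 0.2602239…
Then the exponent is δ²μ/(2 + δ) = (357 − μ)² / (μ·(2 + δ)) = 8.487178.

8.487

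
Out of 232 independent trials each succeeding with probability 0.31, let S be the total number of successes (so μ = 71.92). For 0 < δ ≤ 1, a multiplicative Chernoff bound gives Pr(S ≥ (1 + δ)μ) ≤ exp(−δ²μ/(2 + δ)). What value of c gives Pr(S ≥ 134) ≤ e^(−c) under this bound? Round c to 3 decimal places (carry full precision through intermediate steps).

Write 134 = (1 + δ)μ, so δ = 134/71.92 − 1 = 0.8631813…
Then the exponent is δ²μ/(2 + δ) = (134 − μ)² / (μ·(2 + δ)) = 18.715649.

18.716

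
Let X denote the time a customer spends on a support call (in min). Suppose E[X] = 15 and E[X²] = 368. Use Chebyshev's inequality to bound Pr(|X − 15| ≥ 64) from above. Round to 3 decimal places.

Var(X) = E[X²] − (E[X])² = 368 − 225 = 143.
Chebyshev's inequality: Pr(|X − μ| ≥ t) ≤ Var(X)/t² = 143/4096 = 0.0349.

0.035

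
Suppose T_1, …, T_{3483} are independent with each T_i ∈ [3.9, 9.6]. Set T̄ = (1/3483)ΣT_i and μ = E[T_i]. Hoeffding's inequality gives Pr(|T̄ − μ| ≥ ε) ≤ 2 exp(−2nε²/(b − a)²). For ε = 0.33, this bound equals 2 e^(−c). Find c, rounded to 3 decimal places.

c = 2nε²/(b − a)² = 2·3483·0.33² / 5.7² = 23.3486.

23.349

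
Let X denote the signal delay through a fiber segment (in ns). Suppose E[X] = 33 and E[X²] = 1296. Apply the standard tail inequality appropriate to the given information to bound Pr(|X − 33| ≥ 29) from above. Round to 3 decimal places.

0.246

The first two moments determine the variance, so Chebyshev's inequality is the sharpest standard bound available.
Var(X) = E[X²] − (E[X])² = 1296 − 1089 = 207.
Chebyshev's inequality: Pr(|X − μ| ≥ t) ≤ Var(X)/t² = 207/841 = 0.2461.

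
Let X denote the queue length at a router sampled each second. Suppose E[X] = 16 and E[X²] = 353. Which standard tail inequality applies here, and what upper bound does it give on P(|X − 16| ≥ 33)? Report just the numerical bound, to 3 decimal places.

0.089

The first two moments determine the variance, so Chebyshev's inequality is the sharpest standard bound available.
Var(X) = E[X²] − (E[X])² = 353 − 256 = 97.
Chebyshev's inequality: P(|X − μ| ≥ t) ≤ Var(X)/t² = 97/1089 = 0.0891.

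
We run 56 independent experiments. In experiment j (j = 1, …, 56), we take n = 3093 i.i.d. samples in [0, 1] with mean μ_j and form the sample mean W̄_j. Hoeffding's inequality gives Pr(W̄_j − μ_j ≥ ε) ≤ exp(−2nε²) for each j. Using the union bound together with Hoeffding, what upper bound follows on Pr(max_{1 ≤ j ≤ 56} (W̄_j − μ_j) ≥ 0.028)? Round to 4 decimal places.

0.4385

Per-experiment Hoeffding bound: exp(−2·3093·0.028²) = exp(−4.84982) = 0.0078298.
Union bound over 56 events: 56·0.0078298 = 0.43847.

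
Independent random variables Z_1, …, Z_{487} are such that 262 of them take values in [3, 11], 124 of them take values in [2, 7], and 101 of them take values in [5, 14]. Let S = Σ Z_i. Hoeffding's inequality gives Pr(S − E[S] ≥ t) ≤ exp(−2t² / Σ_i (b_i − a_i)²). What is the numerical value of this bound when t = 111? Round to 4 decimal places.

Σ(b_i − a_i)² = 262·8² + 124·5² + 101·9² = 28049.
Exponent = 2·111² / 28049 = 0.87853.
Bound = exp(−0.87853) = 0.41539.

0.4154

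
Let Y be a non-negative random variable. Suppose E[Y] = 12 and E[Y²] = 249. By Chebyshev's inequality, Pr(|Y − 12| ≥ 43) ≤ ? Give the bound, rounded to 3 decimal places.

Var(Y) = E[Y²] − (E[Y])² = 249 − 144 = 105.
Chebyshev's inequality: Pr(|Y − μ| ≥ t) ≤ Var(Y)/t² = 105/1849 = 0.0568.

0.057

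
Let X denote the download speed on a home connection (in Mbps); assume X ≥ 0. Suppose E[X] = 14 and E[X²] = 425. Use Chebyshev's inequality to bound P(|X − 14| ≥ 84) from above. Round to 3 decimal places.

Var(X) = E[X²] − (E[X])² = 425 − 196 = 229.
Chebyshev's inequality: P(|X − μ| ≥ t) ≤ Var(X)/t² = 229/7056 = 0.0325.

0.032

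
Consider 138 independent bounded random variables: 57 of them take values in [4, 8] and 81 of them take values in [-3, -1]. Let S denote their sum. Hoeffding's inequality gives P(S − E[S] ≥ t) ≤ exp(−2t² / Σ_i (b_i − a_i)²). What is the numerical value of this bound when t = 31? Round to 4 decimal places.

Σ(b_i − a_i)² = 57·4² + 81·2² = 1236.
Exponent = 2·31² / 1236 = 1.55502.
Bound = exp(−1.55502) = 0.21119.

0.2112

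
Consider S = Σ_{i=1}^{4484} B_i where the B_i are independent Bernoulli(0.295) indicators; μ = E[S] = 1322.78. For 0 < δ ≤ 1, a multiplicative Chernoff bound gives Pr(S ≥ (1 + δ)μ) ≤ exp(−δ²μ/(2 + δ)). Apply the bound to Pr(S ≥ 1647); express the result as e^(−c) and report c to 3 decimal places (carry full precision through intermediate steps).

35.396

Write 1647 = (1 + δ)μ, so δ = 1647/1322.78 − 1 = 0.245105…
Then the exponent is δ²μ/(2 + δ) = (1647 − μ)² / (μ·(2 + δ)) = 35.396093.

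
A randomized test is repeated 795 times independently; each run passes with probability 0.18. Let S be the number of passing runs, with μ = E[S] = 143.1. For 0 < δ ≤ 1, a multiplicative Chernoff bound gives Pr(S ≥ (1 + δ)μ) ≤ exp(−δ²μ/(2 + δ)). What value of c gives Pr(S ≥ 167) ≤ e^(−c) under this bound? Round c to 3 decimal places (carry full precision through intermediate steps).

Write 167 = (1 + δ)μ, so δ = 167/143.1 − 1 = 0.1670161…
Then the exponent is δ²μ/(2 + δ) = (167 − μ)² / (μ·(2 + δ)) = 1.842019.

1.842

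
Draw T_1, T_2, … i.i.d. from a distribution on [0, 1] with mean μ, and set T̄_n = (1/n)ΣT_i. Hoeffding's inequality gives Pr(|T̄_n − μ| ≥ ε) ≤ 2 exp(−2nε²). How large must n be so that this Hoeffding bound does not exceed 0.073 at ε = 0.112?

Require 2·exp(−2nε²) ≤ 0.073, i.e. 2nε² ≥ ln(2/0.073) = 3.310443.
So n ≥ 3.310443 / (2·0.112²) = 131.953.
The smallest integer n is 132.

132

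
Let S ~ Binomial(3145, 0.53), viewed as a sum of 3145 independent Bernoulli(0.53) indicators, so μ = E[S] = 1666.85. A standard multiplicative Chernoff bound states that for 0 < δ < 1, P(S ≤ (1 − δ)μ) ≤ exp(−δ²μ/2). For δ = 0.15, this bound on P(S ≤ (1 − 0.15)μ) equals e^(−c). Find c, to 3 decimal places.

18.752

c = δ²μ/2 = 0.15²·1666.85/2 = 18.7521.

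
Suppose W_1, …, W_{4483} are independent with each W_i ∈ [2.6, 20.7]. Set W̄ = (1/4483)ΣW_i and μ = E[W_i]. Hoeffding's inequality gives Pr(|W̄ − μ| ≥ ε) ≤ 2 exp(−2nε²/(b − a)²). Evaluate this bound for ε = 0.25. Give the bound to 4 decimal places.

Exponent: 2nε²/(b − a)² = 2·4483·0.25² / 18.1² = 1.71049.
Bound = 2·exp(−1.71049) = 0.36155.

0.3616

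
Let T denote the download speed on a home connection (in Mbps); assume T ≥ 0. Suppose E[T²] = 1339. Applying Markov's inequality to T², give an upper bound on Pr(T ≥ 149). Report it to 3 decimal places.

Since T ≥ 0, the event {T ≥ 149} is the same as {T² ≥ 22201}.
Markov's inequality applied to T² gives Pr(T² ≥ 22201) ≤ E[T²]/22201 = 1339/22201 = 0.0603.

0.060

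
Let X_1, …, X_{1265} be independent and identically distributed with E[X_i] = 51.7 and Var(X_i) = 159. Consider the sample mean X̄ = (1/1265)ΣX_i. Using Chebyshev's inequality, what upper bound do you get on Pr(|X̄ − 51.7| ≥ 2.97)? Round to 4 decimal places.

Var(X̄) = Var(X_i)/n = 159/1265 = 0.12569.
Chebyshev: Pr(|X̄ − 51.7| ≥ 2.97) ≤ Var(X̄)/(2.97)² = 159/(1265·2.97²) = 0.0142.

0.0142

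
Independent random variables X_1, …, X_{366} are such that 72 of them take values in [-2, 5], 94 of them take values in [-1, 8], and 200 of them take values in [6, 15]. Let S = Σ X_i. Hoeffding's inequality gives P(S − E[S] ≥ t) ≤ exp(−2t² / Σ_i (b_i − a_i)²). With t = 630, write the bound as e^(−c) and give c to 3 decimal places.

29.032

Σ(b_i − a_i)² = 72·7² + 94·9² + 200·9² = 27342.
c = 2t² / 27342 = 2·630² / 27342 = 29.0323.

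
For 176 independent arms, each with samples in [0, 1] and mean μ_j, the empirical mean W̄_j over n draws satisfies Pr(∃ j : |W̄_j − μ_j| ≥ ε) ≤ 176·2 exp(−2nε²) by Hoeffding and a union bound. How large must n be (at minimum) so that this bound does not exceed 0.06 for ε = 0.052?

1605

Need 2·176·exp(−2nε²) ≤ 0.06, i.e. exp(−2nε²) ≤ 0.06/352.
So 2nε² ≥ ln(352/0.06) = 8.677042.
Hence n ≥ 8.677042/(2·0.052²) = 1604.483.
The smallest integer n is 1605.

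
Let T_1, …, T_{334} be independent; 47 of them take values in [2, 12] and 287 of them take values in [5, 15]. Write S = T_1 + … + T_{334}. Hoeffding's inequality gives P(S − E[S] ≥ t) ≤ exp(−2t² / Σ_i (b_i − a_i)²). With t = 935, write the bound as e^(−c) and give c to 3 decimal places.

Σ(b_i − a_i)² = 47·10² + 287·10² = 33400.
c = 2t² / 33400 = 2·935² / 33400 = 52.3488.

52.349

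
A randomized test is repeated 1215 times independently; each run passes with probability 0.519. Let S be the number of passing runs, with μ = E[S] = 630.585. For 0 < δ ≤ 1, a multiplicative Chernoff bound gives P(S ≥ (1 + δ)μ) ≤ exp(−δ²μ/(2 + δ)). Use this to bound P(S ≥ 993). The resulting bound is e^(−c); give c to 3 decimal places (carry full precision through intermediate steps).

Write 993 = (1 + δ)μ, so δ = 993/630.585 − 1 = 0.5747282…
Then the exponent is δ²μ/(2 + δ) = (993 − μ)² / (μ·(2 + δ)) = 80.897909.

80.898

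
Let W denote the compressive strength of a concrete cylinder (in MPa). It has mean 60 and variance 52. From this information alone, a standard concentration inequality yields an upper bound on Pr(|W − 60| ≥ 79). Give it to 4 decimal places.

0.0083

Mean and variance are known, so Chebyshev's inequality applies.
Chebyshev: Pr(|W − μ| ≥ t) ≤ Var(W)/t².
Bound = 52 / 6241 = 0.0083.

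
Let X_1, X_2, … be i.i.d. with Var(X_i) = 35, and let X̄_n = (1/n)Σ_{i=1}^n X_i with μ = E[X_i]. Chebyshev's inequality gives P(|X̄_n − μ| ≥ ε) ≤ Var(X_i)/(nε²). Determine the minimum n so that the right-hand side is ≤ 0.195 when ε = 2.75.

24

Require 35/(n·2.75²) ≤ 0.195, i.e. n ≥ 35/(0.195·2.75²) = 23.734.
The smallest integer n is 24.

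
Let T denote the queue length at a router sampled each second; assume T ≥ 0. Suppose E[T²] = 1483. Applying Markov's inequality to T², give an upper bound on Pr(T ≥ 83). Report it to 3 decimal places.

Since T ≥ 0, the event {T ≥ 83} is the same as {T² ≥ 6889}.
Markov's inequality applied to T² gives Pr(T² ≥ 6889) ≤ E[T²]/6889 = 1483/6889 = 0.2153.

0.215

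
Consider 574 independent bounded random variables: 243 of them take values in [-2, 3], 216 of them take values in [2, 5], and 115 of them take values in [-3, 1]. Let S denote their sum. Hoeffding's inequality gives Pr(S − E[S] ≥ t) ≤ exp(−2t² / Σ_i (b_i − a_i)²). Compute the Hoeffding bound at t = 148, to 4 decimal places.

Σ(b_i − a_i)² = 243·5² + 216·3² + 115·4² = 9859.
Exponent = 2·148² / 9859 = 4.44345.
Bound = exp(−4.44345) = 0.01176.

0.0118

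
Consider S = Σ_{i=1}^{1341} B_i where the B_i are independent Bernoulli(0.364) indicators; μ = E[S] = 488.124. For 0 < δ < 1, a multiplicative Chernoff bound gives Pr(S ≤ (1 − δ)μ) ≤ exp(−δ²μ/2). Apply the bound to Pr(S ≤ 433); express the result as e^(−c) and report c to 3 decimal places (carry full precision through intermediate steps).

Write 433 = (1 − δ)μ, so δ = 1 − 433/488.124 = 0.1129303…
Then the exponent is δ²μ/2 = (μ − 433)²/(2μ) = 3.112586.

3.113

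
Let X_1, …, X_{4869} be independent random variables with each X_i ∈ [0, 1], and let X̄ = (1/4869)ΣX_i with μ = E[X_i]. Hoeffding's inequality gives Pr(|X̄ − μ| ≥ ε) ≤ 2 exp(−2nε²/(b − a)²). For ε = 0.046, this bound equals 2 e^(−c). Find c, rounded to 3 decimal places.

c = 2nε²/(b − a)² = 2·4869·0.046² / 1² = 20.6056.

20.606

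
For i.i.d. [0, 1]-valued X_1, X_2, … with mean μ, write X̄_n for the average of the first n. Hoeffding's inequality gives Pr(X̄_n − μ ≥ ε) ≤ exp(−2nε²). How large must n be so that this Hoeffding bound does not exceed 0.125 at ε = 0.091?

Require exp(−2nε²) ≤ 0.125, i.e. 2nε² ≥ ln(1/0.125) = 2.079442.
So n ≥ 2.079442 / (2·0.091²) = 125.555.
The smallest integer n is 126.

126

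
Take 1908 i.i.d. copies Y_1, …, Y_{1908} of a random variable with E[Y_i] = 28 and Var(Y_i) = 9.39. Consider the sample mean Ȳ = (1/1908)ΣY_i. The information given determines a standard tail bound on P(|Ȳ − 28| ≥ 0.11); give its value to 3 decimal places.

0.407

With mean and variance of each term known, Chebyshev's inequality bounds the deviation of the sum (or sample mean).
Var(Ȳ) = Var(Y_i)/n = 9.39/1908 = 0.0049214.
Chebyshev: P(|Ȳ − 28| ≥ 0.11) ≤ Var(Ȳ)/(0.11)² = 9.39/(1908·0.11²) = 0.4067.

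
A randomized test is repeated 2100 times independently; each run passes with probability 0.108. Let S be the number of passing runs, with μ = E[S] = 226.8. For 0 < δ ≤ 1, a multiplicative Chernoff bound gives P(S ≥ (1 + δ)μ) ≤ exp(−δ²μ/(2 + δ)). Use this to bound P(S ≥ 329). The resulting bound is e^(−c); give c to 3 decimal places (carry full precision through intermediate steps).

Write 329 = (1 + δ)μ, so δ = 329/226.8 − 1 = 0.4506173…
Then the exponent is δ²μ/(2 + δ) = (329 − μ)² / (μ·(2 + δ)) = 18.792443.

18.792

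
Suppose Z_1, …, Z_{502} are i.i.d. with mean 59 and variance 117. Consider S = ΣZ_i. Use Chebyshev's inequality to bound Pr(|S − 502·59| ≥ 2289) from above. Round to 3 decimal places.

0.011

Var(S) = n·Var(Z_i) = 502·117 = 58734.
Chebyshev: Pr(|S − 502·59| ≥ 2289) ≤ Var(S)/2289² = 58734/5239521 = 0.0112.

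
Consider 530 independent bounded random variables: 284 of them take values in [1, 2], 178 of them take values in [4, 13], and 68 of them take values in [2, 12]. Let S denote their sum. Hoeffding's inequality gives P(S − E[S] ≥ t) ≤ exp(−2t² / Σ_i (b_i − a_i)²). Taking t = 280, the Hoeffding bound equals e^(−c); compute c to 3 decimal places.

7.292

Σ(b_i − a_i)² = 284·1² + 178·9² + 68·10² = 21502.
c = 2t² / 21502 = 2·280² / 21502 = 7.2923.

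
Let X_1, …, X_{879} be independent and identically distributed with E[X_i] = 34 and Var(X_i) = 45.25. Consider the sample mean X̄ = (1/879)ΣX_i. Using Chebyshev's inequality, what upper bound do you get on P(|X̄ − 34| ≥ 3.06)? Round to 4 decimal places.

Var(X̄) = Var(X_i)/n = 45.25/879 = 0.051479.
Chebyshev: P(|X̄ − 34| ≥ 3.06) ≤ Var(X̄)/(3.06)² = 45.25/(879·3.06²) = 0.0055.

0.0055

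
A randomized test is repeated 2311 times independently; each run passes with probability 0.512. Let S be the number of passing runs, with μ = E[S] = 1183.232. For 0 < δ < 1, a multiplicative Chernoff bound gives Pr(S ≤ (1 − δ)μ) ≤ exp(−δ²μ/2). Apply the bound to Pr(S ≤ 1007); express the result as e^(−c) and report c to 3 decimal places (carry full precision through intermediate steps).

Write 1007 = (1 − δ)μ, so δ = 1 − 1007/1183.232 = 0.1489412…
Then the exponent is δ²μ/2 = (μ − 1007)²/(2μ) = 13.124103.

13.124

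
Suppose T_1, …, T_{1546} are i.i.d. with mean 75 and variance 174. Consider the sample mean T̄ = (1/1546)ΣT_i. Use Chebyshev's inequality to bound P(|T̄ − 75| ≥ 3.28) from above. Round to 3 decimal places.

0.010

Var(T̄) = Var(T_i)/n = 174/1546 = 0.11255.
Chebyshev: P(|T̄ − 75| ≥ 3.28) ≤ Var(T̄)/(3.28)² = 174/(1546·3.28²) = 0.0105.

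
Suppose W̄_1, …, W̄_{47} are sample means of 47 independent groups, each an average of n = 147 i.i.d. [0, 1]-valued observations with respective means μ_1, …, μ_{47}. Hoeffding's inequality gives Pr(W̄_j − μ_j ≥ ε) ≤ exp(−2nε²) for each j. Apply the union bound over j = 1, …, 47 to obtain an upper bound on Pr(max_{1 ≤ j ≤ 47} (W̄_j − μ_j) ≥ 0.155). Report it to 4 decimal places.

Per-experiment Hoeffding bound: exp(−2·147·0.155²) = exp(−7.06335) = 0.00085591.
Union bound over 47 events: 47·0.00085591 = 0.04023.

0.0402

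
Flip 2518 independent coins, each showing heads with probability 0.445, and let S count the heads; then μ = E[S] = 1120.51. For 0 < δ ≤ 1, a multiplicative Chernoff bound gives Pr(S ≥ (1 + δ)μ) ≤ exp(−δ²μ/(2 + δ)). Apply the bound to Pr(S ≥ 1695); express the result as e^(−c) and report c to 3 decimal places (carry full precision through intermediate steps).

117.222

Write 1695 = (1 + δ)μ, so δ = 1695/1120.51 − 1 = 0.512704…
Then the exponent is δ²μ/(2 + δ) = (1695 − μ)² / (μ·(2 + δ)) = 117.221661.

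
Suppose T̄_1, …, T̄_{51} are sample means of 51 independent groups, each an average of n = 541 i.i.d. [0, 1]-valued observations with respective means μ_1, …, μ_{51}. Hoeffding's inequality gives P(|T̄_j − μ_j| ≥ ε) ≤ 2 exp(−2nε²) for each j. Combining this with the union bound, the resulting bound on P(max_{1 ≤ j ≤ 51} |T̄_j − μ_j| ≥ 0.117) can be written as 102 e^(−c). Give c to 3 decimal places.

14.811

Union bound over the 51 events: P(max_{1 ≤ j ≤ 51} |T̄_j − μ_j| ≥ 0.117) ≤ 51·2·exp(−2nε²) = 102 exp(−2·541·0.117²).
So c = 2·541·0.117² = 14.8115.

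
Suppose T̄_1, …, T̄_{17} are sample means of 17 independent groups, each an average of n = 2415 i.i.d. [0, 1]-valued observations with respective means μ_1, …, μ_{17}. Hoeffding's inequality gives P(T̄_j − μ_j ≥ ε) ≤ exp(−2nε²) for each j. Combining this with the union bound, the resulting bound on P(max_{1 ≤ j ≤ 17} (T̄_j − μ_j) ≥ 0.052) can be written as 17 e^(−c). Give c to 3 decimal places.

Union bound over the 17 events: P(max_{1 ≤ j ≤ 17} (T̄_j − μ_j) ≥ 0.052) ≤ 17·exp(−2nε²) = 17 exp(−2·2415·0.052²).
So c = 2·2415·0.052² = 13.0603.

13.060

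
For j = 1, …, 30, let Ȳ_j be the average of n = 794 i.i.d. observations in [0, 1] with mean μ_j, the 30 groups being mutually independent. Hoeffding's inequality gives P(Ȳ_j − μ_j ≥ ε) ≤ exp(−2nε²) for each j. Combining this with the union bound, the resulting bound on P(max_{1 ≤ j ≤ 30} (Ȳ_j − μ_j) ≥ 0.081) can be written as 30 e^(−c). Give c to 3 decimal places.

Union bound over the 30 events: P(max_{1 ≤ j ≤ 30} (Ȳ_j − μ_j) ≥ 0.081) ≤ 30·exp(−2nε²) = 30 exp(−2·794·0.081²).
So c = 2·794·0.081² = 10.4189.

10.419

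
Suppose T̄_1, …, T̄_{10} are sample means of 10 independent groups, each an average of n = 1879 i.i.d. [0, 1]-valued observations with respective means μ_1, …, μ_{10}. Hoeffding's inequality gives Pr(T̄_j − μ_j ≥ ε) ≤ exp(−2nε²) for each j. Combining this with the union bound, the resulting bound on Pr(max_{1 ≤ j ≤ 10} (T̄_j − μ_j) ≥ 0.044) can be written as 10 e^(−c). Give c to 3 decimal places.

Union bound over the 10 events: Pr(max_{1 ≤ j ≤ 10} (T̄_j − μ_j) ≥ 0.044) ≤ 10·exp(−2nε²) = 10 exp(−2·1879·0.044²).
So c = 2·1879·0.044² = 7.2755.

7.275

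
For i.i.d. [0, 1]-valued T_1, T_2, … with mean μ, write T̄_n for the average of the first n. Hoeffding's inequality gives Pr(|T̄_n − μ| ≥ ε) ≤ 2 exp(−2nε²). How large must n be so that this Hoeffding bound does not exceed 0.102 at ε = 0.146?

70

Require 2·exp(−2nε²) ≤ 0.102, i.e. 2nε² ≥ ln(2/0.102) = 2.975930.
So n ≥ 2.975930 / (2·0.146²) = 69.805.
The smallest integer n is 70.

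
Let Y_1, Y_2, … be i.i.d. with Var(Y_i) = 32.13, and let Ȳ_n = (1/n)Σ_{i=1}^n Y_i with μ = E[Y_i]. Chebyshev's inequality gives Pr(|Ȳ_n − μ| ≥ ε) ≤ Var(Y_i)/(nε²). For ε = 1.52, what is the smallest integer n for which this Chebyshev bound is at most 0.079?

177

Require 32.13/(n·1.52²) ≤ 0.079, i.e. n ≥ 32.13/(0.079·1.52²) = 176.034.
The smallest integer n is 177.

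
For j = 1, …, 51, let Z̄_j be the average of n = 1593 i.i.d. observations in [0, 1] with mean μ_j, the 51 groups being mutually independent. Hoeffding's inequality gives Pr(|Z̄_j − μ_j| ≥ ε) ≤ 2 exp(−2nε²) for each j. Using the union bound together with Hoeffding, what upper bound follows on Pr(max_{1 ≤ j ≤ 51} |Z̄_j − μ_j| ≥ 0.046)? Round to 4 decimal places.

0.1204

Per-experiment Hoeffding bound: 2·exp(−2·1593·0.046²) = 2·exp(−6.74158) = 0.0023616.
Union bound over 51 events: 51·0.0023616 = 0.12044.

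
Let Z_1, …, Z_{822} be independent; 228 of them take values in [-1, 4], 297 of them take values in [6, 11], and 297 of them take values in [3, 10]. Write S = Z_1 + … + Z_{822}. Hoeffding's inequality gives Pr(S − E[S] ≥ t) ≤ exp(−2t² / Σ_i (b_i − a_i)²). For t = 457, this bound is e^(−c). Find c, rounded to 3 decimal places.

15.091

Σ(b_i − a_i)² = 228·5² + 297·5² + 297·7² = 27678.
c = 2t² / 27678 = 2·457² / 27678 = 15.0913.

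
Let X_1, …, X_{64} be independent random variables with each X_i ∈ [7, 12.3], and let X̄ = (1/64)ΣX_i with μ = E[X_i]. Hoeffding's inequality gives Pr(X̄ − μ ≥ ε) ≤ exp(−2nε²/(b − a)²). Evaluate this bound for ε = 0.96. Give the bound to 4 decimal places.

0.0150

Exponent: 2nε²/(b − a)² = 2·64·0.96² / 5.3² = 4.19953.
Bound = exp(−4.19953) = 0.01500.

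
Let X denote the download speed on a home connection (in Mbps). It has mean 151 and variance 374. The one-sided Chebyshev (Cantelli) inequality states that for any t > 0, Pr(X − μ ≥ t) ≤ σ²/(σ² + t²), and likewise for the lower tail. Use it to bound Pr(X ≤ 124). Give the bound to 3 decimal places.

Here σ² = 374 and t = 27, so σ² + t² = 1103.
Cantelli's bound: 374/1103 = 0.3391.

0.339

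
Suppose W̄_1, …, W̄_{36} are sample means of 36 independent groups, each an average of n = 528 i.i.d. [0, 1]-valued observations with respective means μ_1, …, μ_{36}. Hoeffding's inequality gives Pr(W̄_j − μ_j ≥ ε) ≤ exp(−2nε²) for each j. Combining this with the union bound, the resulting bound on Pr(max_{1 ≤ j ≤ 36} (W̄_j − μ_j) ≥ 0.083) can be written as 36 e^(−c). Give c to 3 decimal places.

7.275

Union bound over the 36 events: Pr(max_{1 ≤ j ≤ 36} (W̄_j − μ_j) ≥ 0.083) ≤ 36·exp(−2nε²) = 36 exp(−2·528·0.083²).
So c = 2·528·0.083² = 7.2748.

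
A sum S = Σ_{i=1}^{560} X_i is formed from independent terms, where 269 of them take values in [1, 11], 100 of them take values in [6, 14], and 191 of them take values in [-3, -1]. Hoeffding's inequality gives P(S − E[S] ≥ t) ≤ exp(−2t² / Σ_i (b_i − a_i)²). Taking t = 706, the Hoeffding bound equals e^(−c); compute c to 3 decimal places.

29.265

Σ(b_i − a_i)² = 269·10² + 100·8² + 191·2² = 34064.
c = 2t² / 34064 = 2·706² / 34064 = 29.2647.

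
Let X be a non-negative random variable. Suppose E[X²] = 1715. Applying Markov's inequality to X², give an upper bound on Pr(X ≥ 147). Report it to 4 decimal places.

0.0794

Since X ≥ 0, the event {X ≥ 147} is the same as {X² ≥ 21609}.
Markov's inequality applied to X² gives Pr(X² ≥ 21609) ≤ E[X²]/21609 = 1715/21609 = 0.0794.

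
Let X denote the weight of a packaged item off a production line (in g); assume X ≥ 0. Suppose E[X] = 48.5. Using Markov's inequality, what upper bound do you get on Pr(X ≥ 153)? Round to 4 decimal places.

0.3170

Markov's inequality: for a non-negative random variable, Pr(X ≥ a) ≤ E[X]/a.
Here E[X] = 48.5 and a = 153, so the bound is 48.5/153 = 0.3170.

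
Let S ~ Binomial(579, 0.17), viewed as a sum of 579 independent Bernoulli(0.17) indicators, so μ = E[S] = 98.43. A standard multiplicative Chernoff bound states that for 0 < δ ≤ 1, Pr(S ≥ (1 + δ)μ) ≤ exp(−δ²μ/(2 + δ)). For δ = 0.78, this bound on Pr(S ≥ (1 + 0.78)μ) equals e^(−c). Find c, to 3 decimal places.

21.541

c = δ²μ/(2 + δ) = 0.78²·98.43/(2 + 0.78) = 21.5413.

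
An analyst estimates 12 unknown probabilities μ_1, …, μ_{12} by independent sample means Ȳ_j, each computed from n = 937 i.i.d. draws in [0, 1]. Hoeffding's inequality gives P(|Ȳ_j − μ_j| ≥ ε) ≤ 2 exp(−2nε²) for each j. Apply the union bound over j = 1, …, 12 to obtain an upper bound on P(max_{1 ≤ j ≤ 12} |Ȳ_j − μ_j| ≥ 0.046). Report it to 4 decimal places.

0.4551

Per-experiment Hoeffding bound: 2·exp(−2·937·0.046²) = 2·exp(−3.96538) = 0.037922.
Union bound over 12 events: 12·0.037922 = 0.45506.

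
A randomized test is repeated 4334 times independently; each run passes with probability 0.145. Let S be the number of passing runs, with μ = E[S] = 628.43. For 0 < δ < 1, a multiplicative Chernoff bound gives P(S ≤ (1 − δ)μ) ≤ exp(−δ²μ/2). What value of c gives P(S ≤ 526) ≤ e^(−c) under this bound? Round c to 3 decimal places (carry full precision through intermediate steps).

8.348

Write 526 = (1 − δ)μ, so δ = 1 − 526/628.43 = 0.1629935…
Then the exponent is δ²μ/2 = (μ − 526)²/(2μ) = 8.347712.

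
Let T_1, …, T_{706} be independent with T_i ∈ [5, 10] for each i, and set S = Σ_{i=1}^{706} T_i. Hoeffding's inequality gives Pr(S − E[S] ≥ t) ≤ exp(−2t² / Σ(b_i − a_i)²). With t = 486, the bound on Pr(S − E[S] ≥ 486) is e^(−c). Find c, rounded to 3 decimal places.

Σ(b_i − a_i)² = 706·(5)² = 17650.
c = 2t²/17650 = 2·486²/17650 = 26.7644.

26.764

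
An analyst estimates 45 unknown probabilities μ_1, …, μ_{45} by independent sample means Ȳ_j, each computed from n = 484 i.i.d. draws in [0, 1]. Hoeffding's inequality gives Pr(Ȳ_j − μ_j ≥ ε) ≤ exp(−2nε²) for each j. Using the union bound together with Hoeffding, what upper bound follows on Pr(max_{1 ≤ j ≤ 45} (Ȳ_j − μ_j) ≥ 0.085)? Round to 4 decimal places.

Per-experiment Hoeffding bound: exp(−2·484·0.085²) = exp(−6.99380) = 0.00091755.
Union bound over 45 events: 45·0.00091755 = 0.04129.

0.0413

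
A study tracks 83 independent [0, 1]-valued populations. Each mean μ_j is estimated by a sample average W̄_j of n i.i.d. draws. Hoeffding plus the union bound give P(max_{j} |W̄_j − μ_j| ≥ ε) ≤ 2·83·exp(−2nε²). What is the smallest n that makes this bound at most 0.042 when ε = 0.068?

896

Need 2·83·exp(−2nε²) ≤ 0.042, i.e. exp(−2nε²) ≤ 0.042/166.
So 2nε² ≥ ln(166/0.042) = 8.282073.
Hence n ≥ 8.282073/(2·0.068²) = 895.553.
The smallest integer n is 896.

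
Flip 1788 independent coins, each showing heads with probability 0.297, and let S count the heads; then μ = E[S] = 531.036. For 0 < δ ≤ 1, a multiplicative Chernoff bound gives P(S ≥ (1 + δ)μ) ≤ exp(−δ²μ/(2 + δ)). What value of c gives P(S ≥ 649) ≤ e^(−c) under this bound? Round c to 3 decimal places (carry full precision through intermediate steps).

Write 649 = (1 + δ)μ, so δ = 649/531.036 − 1 = 0.2221394…
Then the exponent is δ²μ/(2 + δ) = (649 − μ)² / (μ·(2 + δ)) = 11.792441.

11.792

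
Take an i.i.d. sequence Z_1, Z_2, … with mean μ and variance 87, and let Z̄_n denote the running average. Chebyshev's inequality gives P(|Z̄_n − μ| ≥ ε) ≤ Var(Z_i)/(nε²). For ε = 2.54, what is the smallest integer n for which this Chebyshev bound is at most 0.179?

76

Require 87/(n·2.54²) ≤ 0.179, i.e. n ≥ 87/(0.179·2.54²) = 75.335.
The smallest integer n is 76.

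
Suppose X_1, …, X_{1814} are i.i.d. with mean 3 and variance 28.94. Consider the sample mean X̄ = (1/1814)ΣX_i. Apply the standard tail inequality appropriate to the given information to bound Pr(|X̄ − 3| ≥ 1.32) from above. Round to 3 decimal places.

0.009

With mean and variance of each term known, Chebyshev's inequality bounds the deviation of the sum (or sample mean).
Var(X̄) = Var(X_i)/n = 28.94/1814 = 0.015954.
Chebyshev: Pr(|X̄ − 3| ≥ 1.32) ≤ Var(X̄)/(1.32)² = 28.94/(1814·1.32²) = 0.0092.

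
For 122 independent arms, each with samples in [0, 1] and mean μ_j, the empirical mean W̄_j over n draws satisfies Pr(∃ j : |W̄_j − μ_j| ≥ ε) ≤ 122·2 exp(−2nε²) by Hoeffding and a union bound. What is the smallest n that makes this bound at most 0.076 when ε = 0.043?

Need 2·122·exp(−2nε²) ≤ 0.076, i.e. exp(−2nε²) ≤ 0.076/244.
So 2nε² ≥ ln(244/0.076) = 8.074190.
Hence n ≥ 8.074190/(2·0.043²) = 2183.394.
The smallest integer n is 2184.

2184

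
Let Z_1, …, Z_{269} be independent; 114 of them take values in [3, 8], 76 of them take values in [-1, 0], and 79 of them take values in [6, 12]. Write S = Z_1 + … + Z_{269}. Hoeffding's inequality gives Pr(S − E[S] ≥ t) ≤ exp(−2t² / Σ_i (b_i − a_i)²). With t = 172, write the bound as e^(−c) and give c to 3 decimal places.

10.254

Σ(b_i − a_i)² = 114·5² + 76·1² + 79·6² = 5770.
c = 2t² / 5770 = 2·172² / 5770 = 10.2544.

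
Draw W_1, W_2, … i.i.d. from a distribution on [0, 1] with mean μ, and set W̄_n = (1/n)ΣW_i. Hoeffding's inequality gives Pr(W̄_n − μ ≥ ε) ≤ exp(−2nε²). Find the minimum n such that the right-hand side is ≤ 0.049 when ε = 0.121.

Require exp(−2nε²) ≤ 0.049, i.e. 2nε² ≥ ln(1/0.049) = 3.015935.
So n ≥ 3.015935 / (2·0.121²) = 102.996.
The smallest integer n is 103.

103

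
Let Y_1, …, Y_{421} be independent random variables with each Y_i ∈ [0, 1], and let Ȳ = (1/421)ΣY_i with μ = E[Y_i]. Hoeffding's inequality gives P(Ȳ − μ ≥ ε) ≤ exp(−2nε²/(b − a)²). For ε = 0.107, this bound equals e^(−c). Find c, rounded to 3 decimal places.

9.640

c = 2nε²/(b − a)² = 2·421·0.107² / 1² = 9.6401.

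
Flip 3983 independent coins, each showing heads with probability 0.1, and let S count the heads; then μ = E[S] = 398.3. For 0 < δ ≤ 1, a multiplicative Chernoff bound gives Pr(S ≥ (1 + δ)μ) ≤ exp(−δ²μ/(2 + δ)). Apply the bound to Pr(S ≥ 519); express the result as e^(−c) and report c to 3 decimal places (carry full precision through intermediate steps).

15.882

Write 519 = (1 + δ)μ, so δ = 519/398.3 − 1 = 0.3030379…
Then the exponent is δ²μ/(2 + δ) = (519 − μ)² / (μ·(2 + δ)) = 15.881925.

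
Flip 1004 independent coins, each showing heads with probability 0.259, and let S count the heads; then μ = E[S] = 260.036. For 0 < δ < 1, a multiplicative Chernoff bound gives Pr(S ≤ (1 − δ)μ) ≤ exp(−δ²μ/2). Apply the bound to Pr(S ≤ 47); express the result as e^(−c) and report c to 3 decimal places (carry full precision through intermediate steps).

87.265

Write 47 = (1 − δ)μ, so δ = 1 − 47/260.036 = 0.8192558…
Then the exponent is δ²μ/2 = (μ − 47)²/(2μ) = 87.265489.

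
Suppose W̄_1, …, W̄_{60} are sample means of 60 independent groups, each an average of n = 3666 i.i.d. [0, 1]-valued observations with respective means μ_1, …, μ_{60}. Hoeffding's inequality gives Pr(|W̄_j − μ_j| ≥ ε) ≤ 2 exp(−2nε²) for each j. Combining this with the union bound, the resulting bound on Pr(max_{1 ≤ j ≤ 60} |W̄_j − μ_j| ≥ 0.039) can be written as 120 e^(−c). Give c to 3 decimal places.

Union bound over the 60 events: Pr(max_{1 ≤ j ≤ 60} |W̄_j − μ_j| ≥ 0.039) ≤ 60·2·exp(−2nε²) = 120 exp(−2·3666·0.039²).
So c = 2·3666·0.039² = 11.1520.

11.152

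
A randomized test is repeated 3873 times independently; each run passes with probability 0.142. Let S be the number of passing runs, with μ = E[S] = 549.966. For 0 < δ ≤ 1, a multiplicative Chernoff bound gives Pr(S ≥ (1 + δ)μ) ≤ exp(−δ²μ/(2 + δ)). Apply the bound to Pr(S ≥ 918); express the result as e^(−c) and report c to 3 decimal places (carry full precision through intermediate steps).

92.270

Write 918 = (1 + δ)μ, so δ = 918/549.966 − 1 = 0.6691941…
Then the exponent is δ²μ/(2 + δ) = (918 − μ)² / (μ·(2 + δ)) = 92.269865.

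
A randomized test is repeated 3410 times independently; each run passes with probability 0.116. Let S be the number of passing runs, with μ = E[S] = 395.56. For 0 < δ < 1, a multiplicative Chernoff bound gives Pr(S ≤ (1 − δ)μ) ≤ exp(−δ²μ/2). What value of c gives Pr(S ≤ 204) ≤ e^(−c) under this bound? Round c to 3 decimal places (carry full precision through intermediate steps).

Write 204 = (1 − δ)μ, so δ = 1 − 204/395.56 = 0.4842755…
Then the exponent is δ²μ/2 = (μ − 204)²/(2μ) = 46.383903.

46.384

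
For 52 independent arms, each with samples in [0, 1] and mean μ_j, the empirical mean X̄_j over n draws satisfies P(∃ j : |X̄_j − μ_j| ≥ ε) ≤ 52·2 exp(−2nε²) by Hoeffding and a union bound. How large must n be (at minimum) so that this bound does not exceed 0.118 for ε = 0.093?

393

Need 2·52·exp(−2nε²) ≤ 0.118, i.e. exp(−2nε²) ≤ 0.118/104.
So 2nε² ≥ ln(104/0.118) = 6.781462.
Hence n ≥ 6.781462/(2·0.093²) = 392.037.
The smallest integer n is 393.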